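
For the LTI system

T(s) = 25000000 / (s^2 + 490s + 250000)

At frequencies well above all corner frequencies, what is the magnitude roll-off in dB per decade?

-40 dB/decade

Each pole contributes −20 dB/decade at high frequency; each zero contributes +20 dB/decade.
Net: 0 zero(s) − 2 pole(s) → -40 dB/decade.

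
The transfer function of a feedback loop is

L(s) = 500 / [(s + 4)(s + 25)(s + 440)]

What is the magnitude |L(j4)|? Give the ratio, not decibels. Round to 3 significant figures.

At s = jω = j4:
pole (s+4): 4 + j4 → |·| = √(4²+4²) = √32 ≈ 5.6569, ∠ = arctan(4/4) ≈ 45.00°
pole (s+25): 25 + j4 → |·| = √(25²+4²) = √641 ≈ 25.318, ∠ = arctan(4/25) ≈ 9.09°
pole (s+440): 440 + j4 → |·| = √(440²+4²) = √193616 ≈ 440.02, ∠ = arctan(4/440) ≈ 0.52°
|L| = 500 / 63020 ≈ 0.007934

0.00793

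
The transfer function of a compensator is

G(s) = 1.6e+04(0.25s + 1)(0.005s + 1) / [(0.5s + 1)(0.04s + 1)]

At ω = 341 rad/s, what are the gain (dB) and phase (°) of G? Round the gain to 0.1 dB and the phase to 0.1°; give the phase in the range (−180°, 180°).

61.3 dB, -26.5°

At ω = 341 rad/s:
zero (1 + j341·0.25) = 1 + j85.25 → |·| ≈ 85.256, ∠ ≈ 89.33°
zero (1 + j341·0.005) = 1 + j1.705 → |·| ≈ 1.9766, ∠ ≈ 59.61°
pole (1 + j341·0.5) = 1 + j170.5 → |·| ≈ 170.5, ∠ ≈ 89.66°
pole (1 + j341·0.04) = 1 + j13.64 → |·| ≈ 13.677, ∠ ≈ 85.81°
|G| = 1.6e+04 · 85.256 · 1.9766 / (170.5 · 13.677) ≈ 1156.2
Gain = 20 log₁₀(1156.2) ≈ 61.26 dB
∠G = (89.33° + 59.61°) − (89.66° + 85.81°) = -26.53°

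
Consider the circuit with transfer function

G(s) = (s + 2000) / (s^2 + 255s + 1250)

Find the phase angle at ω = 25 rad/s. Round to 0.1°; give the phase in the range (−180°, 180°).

Substitute s = j25:
Numerator: (j25) + 2000 = 2000 + j25
Denominator: (j25)^2 + 255(j25) + 1250 = 625 + j6375
|N| = √(2000² + 25²) ≈ 2000.2, ∠N ≈ 0.72°
|D| = √(625² + 6375²) ≈ 6405.6, ∠D ≈ 84.40°
∠G = 0.72° − 84.40° = -83.68°

-83.7°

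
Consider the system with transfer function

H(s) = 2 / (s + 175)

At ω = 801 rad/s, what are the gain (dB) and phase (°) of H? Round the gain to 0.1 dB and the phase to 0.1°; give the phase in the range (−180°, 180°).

At s = jω = j801:
pole (s+175): 175 + j801 → |·| = √(175²+801²) = √672226 ≈ 819.89, ∠ = arctan(801/175) ≈ 77.68°
|H| = 2 / 819.89 ≈ 0.0024394
Gain = 20 log₁₀(0.0024394) ≈ -52.25 dB
∠H = 0.00° − 77.68° = -77.68°

-52.3 dB, -77.7°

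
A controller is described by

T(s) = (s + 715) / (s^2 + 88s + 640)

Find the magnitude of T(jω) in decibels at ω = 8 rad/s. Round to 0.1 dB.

Substitute s = j8:
Numerator: (j8) + 715 = 715 + j8
Denominator: (j8)^2 + 88(j8) + 640 = 576 + j704
|N| = √(715² + 8²) ≈ 715.04, ∠N ≈ 0.64°
|D| = √(576² + 704²) ≈ 909.61, ∠D ≈ 50.71°
|T| = 715.04 / 909.61 ≈ 0.7861
Gain = 20 log₁₀(0.7861) ≈ -2.09 dB

-2.1 dB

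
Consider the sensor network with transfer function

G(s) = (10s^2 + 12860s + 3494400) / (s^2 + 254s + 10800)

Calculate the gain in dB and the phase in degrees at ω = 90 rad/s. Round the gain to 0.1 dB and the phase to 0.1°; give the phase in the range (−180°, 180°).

43.9 dB, -64.5°

Substitute s = j90:
Numerator: 10(j90)^2 + 12860(j90) + 3494400 = 3413400 + j1157400
Denominator: (j90)^2 + 254(j90) + 10800 = 2700 + j22860
|N| = √(3413400² + 1157400²) ≈ 3.6043e+06, ∠N ≈ 18.73°
|D| = √(2700² + 22860²) ≈ 23019, ∠D ≈ 83.26°
|G| = 3.6043e+06 / 23019 ≈ 156.58
Gain = 20 log₁₀(156.58) ≈ 43.89 dB
∠G = 18.73° − 83.26° = -64.53°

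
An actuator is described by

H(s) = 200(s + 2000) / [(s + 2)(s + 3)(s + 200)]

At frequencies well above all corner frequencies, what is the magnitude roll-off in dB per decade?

Each pole contributes −20 dB/decade at high frequency; each zero contributes +20 dB/decade.
Net: 1 zero(s) − 3 pole(s) → -40 dB/decade.

-40 dB/decade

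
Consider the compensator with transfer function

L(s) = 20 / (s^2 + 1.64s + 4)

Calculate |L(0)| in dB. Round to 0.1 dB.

L(0) = 20 / 4 = 5
20 log₁₀(5) ≈ 13.98 dB

14.0 dB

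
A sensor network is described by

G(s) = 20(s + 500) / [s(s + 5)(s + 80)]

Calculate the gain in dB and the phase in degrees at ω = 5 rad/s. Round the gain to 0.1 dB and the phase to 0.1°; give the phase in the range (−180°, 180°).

At s = jω = j5:
zero (s+500): 500 + j5 → |·| = √(500²+5²) = √250025 ≈ 500.02, ∠ = arctan(5/500) ≈ 0.57°
pole (s+5): 5 + j5 → |·| = √(5²+5²) = √50 ≈ 7.0711, ∠ = arctan(5/5) ≈ 45.00°
pole (s+80): 80 + j5 → |·| = √(80²+5²) = √6425 ≈ 80.156, ∠ = arctan(5/80) ≈ 3.58°
pole at origin: |s| = 5, ∠ = 90.00° (in denominator)
|G| = 20 · 500.02 / 2834 ≈ 3.5287
Gain = 20 log₁₀(3.5287) ≈ 10.95 dB
∠G = 0.57° − 138.58° = -138.01°

11.0 dB, -138.0°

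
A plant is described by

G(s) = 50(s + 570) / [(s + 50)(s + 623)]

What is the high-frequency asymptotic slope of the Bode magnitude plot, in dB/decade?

Each pole contributes −20 dB/decade at high frequency; each zero contributes +20 dB/decade.
Net: 1 zero(s) − 2 pole(s) → -20 dB/decade.

-20 dB/decade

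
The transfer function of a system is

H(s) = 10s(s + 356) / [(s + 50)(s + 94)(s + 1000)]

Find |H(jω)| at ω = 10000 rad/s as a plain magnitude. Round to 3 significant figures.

0.000996

At s = jω = j10000:
zero (s+356): 356 + j10000 → |·| = √(356²+10000²) = √100126736 ≈ 10006, ∠ = arctan(10000/356) ≈ 87.96°
zero at origin: s = j10000 → |·| = 10000, ∠ = 90.00°
pole (s+50): 50 + j10000 → |·| = √(50²+10000²) = √100002500 ≈ 10000, ∠ = arctan(10000/50) ≈ 89.71°
pole (s+94): 94 + j10000 → |·| = √(94²+10000²) = √100008836 ≈ 10000, ∠ = arctan(10000/94) ≈ 89.46°
pole (s+1000): 1000 + j10000 → |·| = √(1000²+10000²) = √101000000 ≈ 10050, ∠ = arctan(10000/1000) ≈ 84.29°
|H| = 10 · 1.0006e+08 / 1.005e+12 ≈ 0.00099562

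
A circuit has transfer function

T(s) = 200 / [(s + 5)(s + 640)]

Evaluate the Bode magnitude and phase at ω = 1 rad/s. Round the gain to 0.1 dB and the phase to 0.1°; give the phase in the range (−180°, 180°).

-24.3 dB, -11.4°

At s = jω = j1:
pole (s+5): 5 + j1 → |·| = √(5²+1²) = √26 ≈ 5.099, ∠ = arctan(1/5) ≈ 11.31°
pole (s+640): 640 + j1 → |·| = √(640²+1²) = √409601 ≈ 640, ∠ = arctan(1/640) ≈ 0.09°
|T| = 200 / 3263.4 ≈ 0.061286
Gain = 20 log₁₀(0.061286) ≈ -24.25 dB
∠T = 0.00° − 11.40° = -11.40°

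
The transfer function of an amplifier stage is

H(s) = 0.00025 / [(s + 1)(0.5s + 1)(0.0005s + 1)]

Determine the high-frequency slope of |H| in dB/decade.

Each pole contributes −20 dB/decade at high frequency; each zero contributes +20 dB/decade.
Net: 0 zero(s) − 3 pole(s) → -60 dB/decade.

-60 dB/decade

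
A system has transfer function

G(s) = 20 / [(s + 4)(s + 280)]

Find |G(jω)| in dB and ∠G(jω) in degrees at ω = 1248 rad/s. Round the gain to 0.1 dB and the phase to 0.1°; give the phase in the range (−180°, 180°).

-98.0 dB, -167.2°

At s = jω = j1248:
pole (s+4): 4 + j1248 → |·| = √(4²+1248²) = √1557520 ≈ 1248, ∠ = arctan(1248/4) ≈ 89.82°
pole (s+280): 280 + j1248 → |·| = √(280²+1248²) = √1635904 ≈ 1279, ∠ = arctan(1248/280) ≈ 77.35°
|G| = 20 / 1.5962e+06 ≈ 1.253e-05
Gain = 20 log₁₀(1.253e-05) ≈ -98.04 dB
∠G = 0.00° − 167.17° = -167.17°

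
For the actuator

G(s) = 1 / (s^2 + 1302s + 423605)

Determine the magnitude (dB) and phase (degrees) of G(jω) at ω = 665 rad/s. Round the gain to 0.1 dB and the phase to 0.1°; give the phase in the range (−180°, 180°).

-118.8 dB, -91.2°

Substitute s = j665:
Numerator: 1 = 1 + j0
Denominator: (j665)^2 + 1302(j665) + 423605 = -18620 + j865830
|N| = √(1² + 0²) ≈ 1, ∠N ≈ 0.00°
|D| = √(18620² + 865830²) ≈ 8.6603e+05, ∠D ≈ 91.23°
|G| = 1 / 8.6603e+05 ≈ 1.1547e-06
Gain = 20 log₁₀(1.1547e-06) ≈ -118.75 dB
∠G = 0.00° − 91.23° = -91.23°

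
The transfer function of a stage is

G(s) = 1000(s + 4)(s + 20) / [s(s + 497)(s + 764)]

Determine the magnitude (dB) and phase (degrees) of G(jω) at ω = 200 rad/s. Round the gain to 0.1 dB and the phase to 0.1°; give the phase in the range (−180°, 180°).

-6.5 dB, 46.6°

At s = jω = j200:
zero (s+4): 4 + j200 → |·| = √(4²+200²) = √40016 ≈ 200.04, ∠ = arctan(200/4) ≈ 88.85°
zero (s+20): 20 + j200 → |·| = √(20²+200²) = √40400 ≈ 201, ∠ = arctan(200/20) ≈ 84.29°
pole (s+497): 497 + j200 → |·| = √(497²+200²) = √287009 ≈ 535.73, ∠ = arctan(200/497) ≈ 21.92°
pole (s+764): 764 + j200 → |·| = √(764²+200²) = √623696 ≈ 789.74, ∠ = arctan(200/764) ≈ 14.67°
pole at origin: |s| = 200, ∠ = 90.00° (in denominator)
|G| = 1000 · 40208 / 8.4617e+07 ≈ 0.47518
Gain = 20 log₁₀(0.47518) ≈ -6.46 dB
∠G = 173.14° − 126.59° = 46.55°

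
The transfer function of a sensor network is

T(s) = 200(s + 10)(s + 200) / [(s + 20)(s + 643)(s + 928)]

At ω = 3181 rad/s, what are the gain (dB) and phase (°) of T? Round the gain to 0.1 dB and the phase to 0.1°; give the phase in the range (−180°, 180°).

At s = jω = j3181:
zero (s+10): 10 + j3181 → |·| = √(10²+3181²) = √10118861 ≈ 3181, ∠ = arctan(3181/10) ≈ 89.82°
zero (s+200): 200 + j3181 → |·| = √(200²+3181²) = √10158761 ≈ 3187.3, ∠ = arctan(3181/200) ≈ 86.40°
pole (s+20): 20 + j3181 → |·| = √(20²+3181²) = √10119161 ≈ 3181.1, ∠ = arctan(3181/20) ≈ 89.64°
pole (s+643): 643 + j3181 → |·| = √(643²+3181²) = √10532210 ≈ 3245.3, ∠ = arctan(3181/643) ≈ 78.57°
pole (s+928): 928 + j3181 → |·| = √(928²+3181²) = √10979945 ≈ 3313.6, ∠ = arctan(3181/928) ≈ 73.74°
|T| = 200 · 1.0139e+07 / 3.4208e+10 ≈ 0.059279
Gain = 20 log₁₀(0.059279) ≈ -24.54 dB
∠T = 176.22° − 241.95° = -65.73°

-24.5 dB, -65.7°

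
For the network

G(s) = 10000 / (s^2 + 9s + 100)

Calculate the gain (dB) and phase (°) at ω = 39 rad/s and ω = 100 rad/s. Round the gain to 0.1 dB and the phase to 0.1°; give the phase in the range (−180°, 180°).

ω = 39: 16.7 dB, -166.1°; ω = 100: 0.1 dB, -174.8°

At s = jω = j39:
quadratic: (j39)² + 9·j39 + 100 = -1421 + j351 → |·| ≈ 1463.7, ∠ ≈ 166.13°
|G| = 10000 / 1463.7 ≈ 6.832
Gain = 20 log₁₀(6.832) ≈ 16.69 dB
∠G = 0.00° − 166.13° = -166.13°

At s = jω = j100:
quadratic: (j100)² + 9·j100 + 100 = -9900 + j900 → |·| ≈ 9940.8, ∠ ≈ 174.81°
|G| = 10000 / 9940.8 ≈ 1.006
Gain = 20 log₁₀(1.006) ≈ 0.05 dB
∠G = 0.00° − 174.81° = -174.81°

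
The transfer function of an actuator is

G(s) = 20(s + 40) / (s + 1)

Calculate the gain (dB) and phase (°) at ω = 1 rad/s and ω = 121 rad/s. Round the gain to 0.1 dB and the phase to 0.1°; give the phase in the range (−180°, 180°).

At s = jω = j1:
zero (s+40): 40 + j1 → |·| = √(40²+1²) = √1601 ≈ 40.012, ∠ = arctan(1/40) ≈ 1.43°
pole (s+1): 1 + j1 → |·| = √(1²+1²) = √2 ≈ 1.4142, ∠ = arctan(1/1) ≈ 45.00°
|G| = 20 · 40.012 / 1.4142 ≈ 565.86
Gain = 20 log₁₀(565.86) ≈ 55.05 dB
∠G = 1.43° − 45.00° = -43.57°

At s = jω = j121:
zero (s+40): 40 + j121 → |·| = √(40²+121²) = √16241 ≈ 127.44, ∠ = arctan(121/40) ≈ 71.71°
pole (s+1): 1 + j121 → |·| = √(1²+121²) = √14642 ≈ 121, ∠ = arctan(121/1) ≈ 89.53°
|G| = 20 · 127.44 / 121 ≈ 21.064
Gain = 20 log₁₀(21.064) ≈ 26.47 dB
∠G = 71.71° − 89.53° = -17.82°

ω = 1: 55.1 dB, -43.6°; ω = 121: 26.5 dB, -17.8°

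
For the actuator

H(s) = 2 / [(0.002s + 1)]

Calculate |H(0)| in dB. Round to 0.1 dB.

6.0 dB

H(0) = 2 · 1 / 1 = 2
20 log₁₀(2) ≈ 6.02 dB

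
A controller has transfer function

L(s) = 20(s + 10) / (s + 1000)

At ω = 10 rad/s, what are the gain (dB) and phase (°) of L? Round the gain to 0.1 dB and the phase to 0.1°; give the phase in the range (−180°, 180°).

-11.0 dB, 44.4°

At s = jω = j10:
zero (s+10): 10 + j10 → |·| = √(10²+10²) = √200 ≈ 14.142, ∠ = arctan(10/10) ≈ 45.00°
pole (s+1000): 1000 + j10 → |·| = √(1000²+10²) = √1000100 ≈ 1000, ∠ = arctan(10/1000) ≈ 0.57°
|L| = 20 · 14.142 / 1000 ≈ 0.28284
Gain = 20 log₁₀(0.28284) ≈ -10.97 dB
∠L = 45.00° − 0.57° = 44.43°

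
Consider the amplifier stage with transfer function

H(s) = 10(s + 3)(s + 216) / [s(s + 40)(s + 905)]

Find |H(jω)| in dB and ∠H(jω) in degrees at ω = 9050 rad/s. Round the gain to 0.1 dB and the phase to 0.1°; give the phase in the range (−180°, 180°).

At s = jω = j9050:
zero (s+3): 3 + j9050 → |·| = √(3²+9050²) = √81902509 ≈ 9050, ∠ = arctan(9050/3) ≈ 89.98°
zero (s+216): 216 + j9050 → |·| = √(216²+9050²) = √81949156 ≈ 9052.6, ∠ = arctan(9050/216) ≈ 88.63°
pole (s+40): 40 + j9050 → |·| = √(40²+9050²) = √81904100 ≈ 9050.1, ∠ = arctan(9050/40) ≈ 89.75°
pole (s+905): 905 + j9050 → |·| = √(905²+9050²) = √82721525 ≈ 9095.1, ∠ = arctan(9050/905) ≈ 84.29°
pole at origin: |s| = 9050, ∠ = 90.00° (in denominator)
|H| = 10 · 8.1926e+07 / 7.4492e+11 ≈ 0.0010998
Gain = 20 log₁₀(0.0010998) ≈ -59.17 dB
∠H = 178.61° − 264.04° = -85.43°

-59.2 dB, -85.4°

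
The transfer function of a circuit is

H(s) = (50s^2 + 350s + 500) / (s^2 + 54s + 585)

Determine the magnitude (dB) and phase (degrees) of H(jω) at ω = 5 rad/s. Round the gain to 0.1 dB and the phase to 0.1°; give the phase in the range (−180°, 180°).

Substitute s = j5:
Numerator: 50(j5)^2 + 350(j5) + 500 = -750 + j1750
Denominator: (j5)^2 + 54(j5) + 585 = 560 + j270
|N| = √(750² + 1750²) ≈ 1903.9, ∠N ≈ 113.20°
|D| = √(560² + 270²) ≈ 621.69, ∠D ≈ 25.74°
|H| = 1903.9 / 621.69 ≈ 3.0625
Gain = 20 log₁₀(3.0625) ≈ 9.72 dB
∠H = 113.20° − 25.74° = 87.46°

9.7 dB, 87.5°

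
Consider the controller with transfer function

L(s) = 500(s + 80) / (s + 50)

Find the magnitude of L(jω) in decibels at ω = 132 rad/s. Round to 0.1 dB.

54.8 dB

At s = jω = j132:
zero (s+80): 80 + j132 → |·| = √(80²+132²) = √23824 ≈ 154.35, ∠ = arctan(132/80) ≈ 58.78°
pole (s+50): 50 + j132 → |·| = √(50²+132²) = √19924 ≈ 141.15, ∠ = arctan(132/50) ≈ 69.25°
|L| = 500 · 154.35 / 141.15 ≈ 546.76
Gain = 20 log₁₀(546.76) ≈ 54.76 dB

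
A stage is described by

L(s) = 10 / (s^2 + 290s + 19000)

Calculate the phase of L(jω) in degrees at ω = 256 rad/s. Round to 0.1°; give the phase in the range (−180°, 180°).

Substitute s = j256:
Numerator: 10 = 10 + j0
Denominator: (j256)^2 + 290(j256) + 19000 = -46536 + j74240
|N| = √(10² + 0²) ≈ 10, ∠N ≈ 0.00°
|D| = √(46536² + 74240²) ≈ 87620, ∠D ≈ 122.08°
∠L = 0.00° − 122.08° = -122.08°

-122.1°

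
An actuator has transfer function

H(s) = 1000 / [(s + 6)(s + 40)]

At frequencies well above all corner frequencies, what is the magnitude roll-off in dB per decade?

-40 dB/decade

Each pole contributes −20 dB/decade at high frequency; each zero contributes +20 dB/decade.
Net: 0 zero(s) − 2 pole(s) → -40 dB/decade.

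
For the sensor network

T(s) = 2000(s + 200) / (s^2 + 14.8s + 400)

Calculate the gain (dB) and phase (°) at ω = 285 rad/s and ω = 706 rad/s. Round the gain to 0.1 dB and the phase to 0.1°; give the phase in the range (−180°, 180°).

ω = 285: 18.7 dB, -122.1°; ω = 706: 9.4 dB, -104.6°

At s = jω = j285:
zero (s+200): 200 + j285 → |·| = √(200²+285²) = √121225 ≈ 348.17, ∠ = arctan(285/200) ≈ 54.94°
quadratic: (j285)² + 14.8·j285 + 400 = -80825 + j4218 → |·| ≈ 80935, ∠ ≈ 177.01°
|T| = 2000 · 348.17 / 80935 ≈ 8.6037
Gain = 20 log₁₀(8.6037) ≈ 18.69 dB
∠T = 54.94° − 177.01° = -122.07°

At s = jω = j706:
zero (s+200): 200 + j706 → |·| = √(200²+706²) = √538436 ≈ 733.78, ∠ = arctan(706/200) ≈ 74.18°
quadratic: (j706)² + 14.8·j706 + 400 = -498036 + j10448.8 → |·| ≈ 4.9815e+05, ∠ ≈ 178.80°
|T| = 2000 · 733.78 / 4.9815e+05 ≈ 2.946
Gain = 20 log₁₀(2.946) ≈ 9.38 dB
∠T = 74.18° − 178.80° = -104.62°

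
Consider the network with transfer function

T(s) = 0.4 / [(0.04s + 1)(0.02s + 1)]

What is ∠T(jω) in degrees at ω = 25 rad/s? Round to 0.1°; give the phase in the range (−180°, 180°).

-71.6°

At ω = 25 rad/s:
pole (1 + j25·0.04) = 1 + j1 → |·| ≈ 1.4142, ∠ ≈ 45.00°
pole (1 + j25·0.02) = 1 + j0.5 → |·| ≈ 1.118, ∠ ≈ 26.57°
∠T = (0°) − (45.00° + 26.57°) = -71.57°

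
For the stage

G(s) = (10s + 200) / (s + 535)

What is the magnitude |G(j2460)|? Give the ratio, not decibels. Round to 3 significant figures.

9.77

Substitute s = j2460:
Numerator: 10(j2460) + 200 = 200 + j24600
Denominator: (j2460) + 535 = 535 + j2460
|N| = √(200² + 24600²) ≈ 24601, ∠N ≈ 89.53°
|D| = √(535² + 2460²) ≈ 2517.5, ∠D ≈ 77.73°
|G| = 24601 / 2517.5 ≈ 9.772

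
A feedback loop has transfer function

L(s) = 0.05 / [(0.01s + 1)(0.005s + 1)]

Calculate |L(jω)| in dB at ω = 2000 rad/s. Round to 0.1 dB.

At ω = 2000 rad/s:
pole (1 + j2000·0.01) = 1 + j20 → |·| ≈ 20.025, ∠ ≈ 87.14°
pole (1 + j2000·0.005) = 1 + j10 → |·| ≈ 10.05, ∠ ≈ 84.29°
|L| = 0.05 · 1 / (20.025 · 10.05) ≈ 0.00024845
Gain = 20 log₁₀(0.00024845) ≈ -72.10 dB

-72.1 dB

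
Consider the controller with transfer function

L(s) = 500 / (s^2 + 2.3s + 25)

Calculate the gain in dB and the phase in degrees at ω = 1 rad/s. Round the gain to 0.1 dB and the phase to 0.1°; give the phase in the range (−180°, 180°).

At s = jω = j1:
quadratic: (j1)² + 2.3·j1 + 25 = 24 + j2.3 → |·| ≈ 24.11, ∠ ≈ 5.47°
|L| = 500 / 24.11 ≈ 20.738
Gain = 20 log₁₀(20.738) ≈ 26.34 dB
∠L = 0.00° − 5.47° = -5.47°

26.3 dB, -5.5°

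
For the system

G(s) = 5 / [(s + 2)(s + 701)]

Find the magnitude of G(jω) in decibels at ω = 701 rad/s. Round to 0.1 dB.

At s = jω = j701:
pole (s+2): 2 + j701 → |·| = √(2²+701²) = √491405 ≈ 701, ∠ = arctan(701/2) ≈ 89.84°
pole (s+701): 701 + j701 → |·| = √(701²+701²) = √982802 ≈ 991.36, ∠ = arctan(701/701) ≈ 45.00°
|G| = 5 / 6.9494e+05 ≈ 7.1949e-06
Gain = 20 log₁₀(7.1949e-06) ≈ -102.86 dB

-102.9 dB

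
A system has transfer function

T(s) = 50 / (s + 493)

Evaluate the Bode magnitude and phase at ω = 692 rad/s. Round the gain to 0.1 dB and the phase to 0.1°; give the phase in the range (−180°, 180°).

-24.6 dB, -54.5°

At s = jω = j692:
pole (s+493): 493 + j692 → |·| = √(493²+692²) = √721913 ≈ 849.65, ∠ = arctan(692/493) ≈ 54.53°
|T| = 50 / 849.65 ≈ 0.058848
Gain = 20 log₁₀(0.058848) ≈ -24.61 dB
∠T = 0.00° − 54.53° = -54.53°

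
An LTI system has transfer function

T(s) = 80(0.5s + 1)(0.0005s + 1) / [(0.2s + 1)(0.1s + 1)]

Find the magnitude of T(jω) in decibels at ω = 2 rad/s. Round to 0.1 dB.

40.3 dB

At ω = 2 rad/s:
zero (1 + j2·0.5) = 1 + j1 → |·| ≈ 1.4142, ∠ ≈ 45.00°
zero (1 + j2·0.0005) = 1 + j0.001 → |·| ≈ 1, ∠ ≈ 0.06°
pole (1 + j2·0.2) = 1 + j0.4 → |·| ≈ 1.077, ∠ ≈ 21.80°
pole (1 + j2·0.1) = 1 + j0.2 → |·| ≈ 1.0198, ∠ ≈ 11.31°
|T| = 80 · 1.4142 · 1 / (1.077 · 1.0198) ≈ 103.01
Gain = 20 log₁₀(103.01) ≈ 40.26 dB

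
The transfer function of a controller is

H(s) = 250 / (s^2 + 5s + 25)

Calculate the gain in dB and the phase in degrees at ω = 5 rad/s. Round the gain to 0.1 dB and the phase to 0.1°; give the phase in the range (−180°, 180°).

At s = jω = j5:
quadratic: (j5)² + 5·j5 + 25 = 0 + j25 → |·| ≈ 25, ∠ ≈ 90.00°
|H| = 250 / 25 ≈ 10
Gain = 20 log₁₀(10) ≈ 20.00 dB
∠H = 0.00° − 90.00° = -90.00°

20.0 dB, -90.0°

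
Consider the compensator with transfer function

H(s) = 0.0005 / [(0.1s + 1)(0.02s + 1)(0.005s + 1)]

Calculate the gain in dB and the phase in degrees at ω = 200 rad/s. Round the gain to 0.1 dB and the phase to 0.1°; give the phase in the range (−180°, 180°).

-107.4 dB, 151.9°

At ω = 200 rad/s:
pole (1 + j200·0.1) = 1 + j20 → |·| ≈ 20.025, ∠ ≈ 87.14°
pole (1 + j200·0.02) = 1 + j4 → |·| ≈ 4.1231, ∠ ≈ 75.96°
pole (1 + j200·0.005) = 1 + j1 → |·| ≈ 1.4142, ∠ ≈ 45.00°
|H| = 0.0005 · 1 / (20.025 · 4.1231 · 1.4142) ≈ 4.2822e-06
Gain = 20 log₁₀(4.2822e-06) ≈ -107.37 dB
∠H = (0°) − (87.14° + 75.96° + 45.00°) = -208.10° ≡ 151.90° (principal value)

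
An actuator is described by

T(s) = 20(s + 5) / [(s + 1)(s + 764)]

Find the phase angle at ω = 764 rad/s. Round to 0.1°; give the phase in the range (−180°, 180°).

At s = jω = j764:
zero (s+5): 5 + j764 → |·| = √(5²+764²) = √583721 ≈ 764.02, ∠ = arctan(764/5) ≈ 89.63°
pole (s+1): 1 + j764 → |·| = √(1²+764²) = √583697 ≈ 764, ∠ = arctan(764/1) ≈ 89.93°
pole (s+764): 764 + j764 → |·| = √(764²+764²) = √1167392 ≈ 1080.5, ∠ = arctan(764/764) ≈ 45.00°
∠T = 89.63° − 134.93° = -45.30°

-45.3°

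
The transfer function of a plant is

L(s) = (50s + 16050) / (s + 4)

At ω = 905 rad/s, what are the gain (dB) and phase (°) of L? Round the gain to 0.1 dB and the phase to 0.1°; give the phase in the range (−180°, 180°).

34.5 dB, -19.3°

Substitute s = j905:
Numerator: 50(j905) + 16050 = 16050 + j45250
Denominator: (j905) + 4 = 4 + j905
|N| = √(16050² + 45250²) ≈ 48012, ∠N ≈ 70.47°
|D| = √(4² + 905²) ≈ 905.01, ∠D ≈ 89.75°
|L| = 48012 / 905.01 ≈ 53.051
Gain = 20 log₁₀(53.051) ≈ 34.49 dB
∠L = 70.47° − 89.75° = -19.28°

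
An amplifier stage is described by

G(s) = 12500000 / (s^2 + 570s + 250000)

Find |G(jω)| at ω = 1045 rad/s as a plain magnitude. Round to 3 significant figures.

12.1

At s = jω = j1045:
quadratic: (j1045)² + 570·j1045 + 250000 = -842025 + j595650 → |·| ≈ 1.0314e+06, ∠ ≈ 144.72°
|G| = 12500000 / 1.0314e+06 ≈ 12.119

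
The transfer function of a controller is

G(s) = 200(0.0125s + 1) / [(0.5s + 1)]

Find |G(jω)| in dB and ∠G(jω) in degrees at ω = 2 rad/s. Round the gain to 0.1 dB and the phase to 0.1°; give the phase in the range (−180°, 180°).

At ω = 2 rad/s:
zero (1 + j2·0.0125) = 1 + j0.025 → |·| ≈ 1.0003, ∠ ≈ 1.43°
pole (1 + j2·0.5) = 1 + j1 → |·| ≈ 1.4142, ∠ ≈ 45.00°
|G| = 200 · 1.0003 / (1.4142) ≈ 141.47
Gain = 20 log₁₀(141.47) ≈ 43.01 dB
∠G = (1.43°) − (45.00°) = -43.57°

43.0 dB, -43.6°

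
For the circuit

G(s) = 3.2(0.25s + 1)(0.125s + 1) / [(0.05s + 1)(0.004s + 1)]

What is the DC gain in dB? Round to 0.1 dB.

10.1 dB

G(0) = 3.2 · 1 / 1 = 3.2
20 log₁₀(3.2) ≈ 10.10 dB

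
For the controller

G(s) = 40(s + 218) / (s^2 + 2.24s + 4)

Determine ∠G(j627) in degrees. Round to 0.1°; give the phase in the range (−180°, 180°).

At s = jω = j627:
zero (s+218): 218 + j627 → |·| = √(218²+627²) = √440653 ≈ 663.82, ∠ = arctan(627/218) ≈ 70.83°
quadratic: (j627)² + 2.24·j627 + 4 = -393125 + j1404.48 → |·| ≈ 3.9313e+05, ∠ ≈ 179.80°
∠G = 70.83° − 179.80° = -108.97°

-109.0°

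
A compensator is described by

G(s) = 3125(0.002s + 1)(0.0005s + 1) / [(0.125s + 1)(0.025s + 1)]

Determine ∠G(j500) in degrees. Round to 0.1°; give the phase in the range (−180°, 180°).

At ω = 500 rad/s:
zero (1 + j500·0.002) = 1 + j1 → |·| ≈ 1.4142, ∠ ≈ 45.00°
zero (1 + j500·0.0005) = 1 + j0.25 → |·| ≈ 1.0308, ∠ ≈ 14.04°
pole (1 + j500·0.125) = 1 + j62.5 → |·| ≈ 62.508, ∠ ≈ 89.08°
pole (1 + j500·0.025) = 1 + j12.5 → |·| ≈ 12.54, ∠ ≈ 85.43°
∠G = (45.00° + 14.04°) − (89.08° + 85.43°) = -115.47°

-115.5°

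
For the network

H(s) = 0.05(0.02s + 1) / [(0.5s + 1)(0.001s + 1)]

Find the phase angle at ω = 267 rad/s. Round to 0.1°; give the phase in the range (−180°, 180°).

At ω = 267 rad/s:
zero (1 + j267·0.02) = 1 + j5.34 → |·| ≈ 5.4328, ∠ ≈ 79.39°
pole (1 + j267·0.5) = 1 + j133.5 → |·| ≈ 133.5, ∠ ≈ 89.57°
pole (1 + j267·0.001) = 1 + j0.267 → |·| ≈ 1.035, ∠ ≈ 14.95°
∠H = (79.39°) − (89.57° + 14.95°) = -25.13°

-25.1°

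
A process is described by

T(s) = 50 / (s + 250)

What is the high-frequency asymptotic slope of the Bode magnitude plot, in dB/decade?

Each pole contributes −20 dB/decade at high frequency; each zero contributes +20 dB/decade.
Net: 0 zero(s) − 1 pole(s) → -20 dB/decade.

-20 dB/decade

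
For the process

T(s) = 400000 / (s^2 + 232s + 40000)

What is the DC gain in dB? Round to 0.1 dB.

20.0 dB

T(0) = 400000 / 40000 = 10
20 log₁₀(10) ≈ 20.00 dB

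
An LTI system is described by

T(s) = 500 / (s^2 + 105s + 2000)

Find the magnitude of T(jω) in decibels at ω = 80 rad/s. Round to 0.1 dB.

Substitute s = j80:
Numerator: 500 = 500 + j0
Denominator: (j80)^2 + 105(j80) + 2000 = -4400 + j8400
|N| = √(500² + 0²) ≈ 500, ∠N ≈ 0.00°
|D| = √(4400² + 8400²) ≈ 9482.6, ∠D ≈ 117.65°
|T| = 500 / 9482.6 ≈ 0.052728
Gain = 20 log₁₀(0.052728) ≈ -25.56 dB

-25.6 dB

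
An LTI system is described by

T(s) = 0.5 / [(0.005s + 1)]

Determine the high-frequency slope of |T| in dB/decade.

Each pole contributes −20 dB/decade at high frequency; each zero contributes +20 dB/decade.
Net: 0 zero(s) − 1 pole(s) → -20 dB/decade.

-20 dB/decade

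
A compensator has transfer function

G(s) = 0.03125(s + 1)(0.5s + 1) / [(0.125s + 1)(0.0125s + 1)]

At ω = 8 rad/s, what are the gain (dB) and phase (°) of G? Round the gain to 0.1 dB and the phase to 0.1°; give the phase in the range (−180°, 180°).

At ω = 8 rad/s:
zero (1 + j8·1) = 1 + j8 → |·| ≈ 8.0623, ∠ ≈ 82.87°
zero (1 + j8·0.5) = 1 + j4 → |·| ≈ 4.1231, ∠ ≈ 75.96°
pole (1 + j8·0.125) = 1 + j1 → |·| ≈ 1.4142, ∠ ≈ 45.00°
pole (1 + j8·0.0125) = 1 + j0.1 → |·| ≈ 1.005, ∠ ≈ 5.71°
|G| = 0.03125 · 8.0623 · 4.1231 / (1.4142 · 1.005) ≈ 0.7309
Gain = 20 log₁₀(0.7309) ≈ -2.72 dB
∠G = (82.87° + 75.96°) − (45.00° + 5.71°) = 108.12°

-2.7 dB, 108.1°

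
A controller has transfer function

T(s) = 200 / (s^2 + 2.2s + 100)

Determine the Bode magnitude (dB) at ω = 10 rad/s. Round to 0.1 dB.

19.2 dB

At s = jω = j10:
quadratic: (j10)² + 2.2·j10 + 100 = 0 + j22 → |·| ≈ 22, ∠ ≈ 90.00°
|T| = 200 / 22 ≈ 9.0909
Gain = 20 log₁₀(9.0909) ≈ 19.17 dB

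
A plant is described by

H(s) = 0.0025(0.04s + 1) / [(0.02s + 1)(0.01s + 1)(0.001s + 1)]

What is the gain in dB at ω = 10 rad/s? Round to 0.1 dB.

At ω = 10 rad/s:
zero (1 + j10·0.04) = 1 + j0.4 → |·| ≈ 1.077, ∠ ≈ 21.80°
pole (1 + j10·0.02) = 1 + j0.2 → |·| ≈ 1.0198, ∠ ≈ 11.31°
pole (1 + j10·0.01) = 1 + j0.1 → |·| ≈ 1.005, ∠ ≈ 5.71°
pole (1 + j10·0.001) = 1 + j0.01 → |·| ≈ 1, ∠ ≈ 0.57°
|H| = 0.0025 · 1.077 / (1.0198 · 1.005 · 1) ≈ 0.0026271
Gain = 20 log₁₀(0.0026271) ≈ -51.61 dB

-51.6 dB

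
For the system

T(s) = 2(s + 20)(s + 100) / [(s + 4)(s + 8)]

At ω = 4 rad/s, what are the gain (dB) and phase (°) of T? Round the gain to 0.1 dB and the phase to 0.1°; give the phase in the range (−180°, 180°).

At s = jω = j4:
zero (s+20): 20 + j4 → |·| = √(20²+4²) = √416 ≈ 20.396, ∠ = arctan(4/20) ≈ 11.31°
zero (s+100): 100 + j4 → |·| = √(100²+4²) = √10016 ≈ 100.08, ∠ = arctan(4/100) ≈ 2.29°
pole (s+4): 4 + j4 → |·| = √(4²+4²) = √32 ≈ 5.6569, ∠ = arctan(4/4) ≈ 45.00°
pole (s+8): 8 + j4 → |·| = √(8²+4²) = √80 ≈ 8.9443, ∠ = arctan(4/8) ≈ 26.57°
|T| = 2 · 2041.2 / 50.597 ≈ 80.685
Gain = 20 log₁₀(80.685) ≈ 38.14 dB
∠T = 13.60° − 71.57° = -57.97°

38.1 dB, -58.0°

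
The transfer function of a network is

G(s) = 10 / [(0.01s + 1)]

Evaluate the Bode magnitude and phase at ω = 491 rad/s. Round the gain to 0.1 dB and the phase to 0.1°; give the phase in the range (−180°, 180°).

6.0 dB, -78.5°

At ω = 491 rad/s:
pole (1 + j491·0.01) = 1 + j4.91 → |·| ≈ 5.0108, ∠ ≈ 78.49°
|G| = 10 · 1 / (5.0108) ≈ 1.9957
Gain = 20 log₁₀(1.9957) ≈ 6.00 dB
∠G = (0°) − (78.49°) = -78.49°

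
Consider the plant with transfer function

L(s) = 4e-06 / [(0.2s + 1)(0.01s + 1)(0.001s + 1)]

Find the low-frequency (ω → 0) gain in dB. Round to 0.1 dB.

L(0) = 4e-06 · 1 / 1 = 4e-06
20 log₁₀(4e-06) ≈ -107.96 dB

-108.0 dB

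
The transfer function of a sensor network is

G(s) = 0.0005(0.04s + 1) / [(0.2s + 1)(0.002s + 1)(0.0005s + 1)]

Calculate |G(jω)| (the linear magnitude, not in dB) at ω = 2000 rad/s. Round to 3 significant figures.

1.72e-05

At ω = 2000 rad/s:
zero (1 + j2000·0.04) = 1 + j80 → |·| ≈ 80.006, ∠ ≈ 89.28°
pole (1 + j2000·0.2) = 1 + j400 → |·| ≈ 400, ∠ ≈ 89.86°
pole (1 + j2000·0.002) = 1 + j4 → |·| ≈ 4.1231, ∠ ≈ 75.96°
pole (1 + j2000·0.0005) = 1 + j1 → |·| ≈ 1.4142, ∠ ≈ 45.00°
|G| = 0.0005 · 80.006 / (400 · 4.1231 · 1.4142) ≈ 1.7151e-05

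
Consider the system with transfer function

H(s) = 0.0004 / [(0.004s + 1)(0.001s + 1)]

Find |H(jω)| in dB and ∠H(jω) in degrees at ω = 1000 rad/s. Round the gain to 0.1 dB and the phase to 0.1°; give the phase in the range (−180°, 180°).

-83.3 dB, -121.0°

At ω = 1000 rad/s:
pole (1 + j1000·0.004) = 1 + j4 → |·| ≈ 4.1231, ∠ ≈ 75.96°
pole (1 + j1000·0.001) = 1 + j1 → |·| ≈ 1.4142, ∠ ≈ 45.00°
|H| = 0.0004 · 1 / (4.1231 · 1.4142) ≈ 6.86e-05
Gain = 20 log₁₀(6.86e-05) ≈ -83.27 dB
∠H = (0°) − (75.96° + 45.00°) = -120.96°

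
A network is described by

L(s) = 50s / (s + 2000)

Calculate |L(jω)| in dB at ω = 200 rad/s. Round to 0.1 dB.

At s = jω = j200:
zero at origin: s = j200 → |·| = 200, ∠ = 90.00°
pole (s+2000): 2000 + j200 → |·| = √(2000²+200²) = √4040000 ≈ 2010, ∠ = arctan(200/2000) ≈ 5.71°
|L| = 50 · 200 / 2010 ≈ 4.9751
Gain = 20 log₁₀(4.9751) ≈ 13.94 dB

13.9 dB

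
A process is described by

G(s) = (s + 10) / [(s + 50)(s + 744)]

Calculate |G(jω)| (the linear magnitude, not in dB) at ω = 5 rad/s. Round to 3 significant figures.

At s = jω = j5:
zero (s+10): 10 + j5 → |·| = √(10²+5²) = √125 ≈ 11.18, ∠ = arctan(5/10) ≈ 26.57°
pole (s+50): 50 + j5 → |·| = √(50²+5²) = √2525 ≈ 50.249, ∠ = arctan(5/50) ≈ 5.71°
pole (s+744): 744 + j5 → |·| = √(744²+5²) = √553561 ≈ 744.02, ∠ = arctan(5/744) ≈ 0.39°
|G| = 1 · 11.18 / 37386 ≈ 0.00029904

0.000299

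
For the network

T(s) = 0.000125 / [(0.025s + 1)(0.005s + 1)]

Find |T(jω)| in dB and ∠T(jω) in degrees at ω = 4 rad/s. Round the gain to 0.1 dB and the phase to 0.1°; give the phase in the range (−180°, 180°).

-78.1 dB, -6.9°

At ω = 4 rad/s:
pole (1 + j4·0.025) = 1 + j0.1 → |·| ≈ 1.005, ∠ ≈ 5.71°
pole (1 + j4·0.005) = 1 + j0.02 → |·| ≈ 1.0002, ∠ ≈ 1.15°
|T| = 0.000125 · 1 / (1.005 · 1.0002) ≈ 0.00012435
Gain = 20 log₁₀(0.00012435) ≈ -78.11 dB
∠T = (0°) − (5.71° + 1.15°) = -6.86°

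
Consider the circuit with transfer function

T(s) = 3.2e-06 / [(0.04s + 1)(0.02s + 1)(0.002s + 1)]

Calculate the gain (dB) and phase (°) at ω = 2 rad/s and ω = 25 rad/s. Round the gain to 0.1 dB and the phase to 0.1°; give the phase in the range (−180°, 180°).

At ω = 2 rad/s:
pole (1 + j2·0.04) = 1 + j0.08 → |·| ≈ 1.0032, ∠ ≈ 4.57°
pole (1 + j2·0.02) = 1 + j0.04 → |·| ≈ 1.0008, ∠ ≈ 2.29°
pole (1 + j2·0.002) = 1 + j0.004 → |·| ≈ 1, ∠ ≈ 0.23°
|T| = 3.2e-06 · 1 / (1.0032 · 1.0008 · 1) ≈ 3.1872e-06
Gain = 20 log₁₀(3.1872e-06) ≈ -109.93 dB
∠T = (0°) − (4.57° + 2.29° + 0.23°) = -7.09°

At ω = 25 rad/s:
pole (1 + j25·0.04) = 1 + j1 → |·| ≈ 1.4142, ∠ ≈ 45.00°
pole (1 + j25·0.02) = 1 + j0.5 → |·| ≈ 1.118, ∠ ≈ 26.57°
pole (1 + j25·0.002) = 1 + j0.05 → |·| ≈ 1.0012, ∠ ≈ 2.86°
|T| = 3.2e-06 · 1 / (1.4142 · 1.118 · 1.0012) ≈ 2.0215e-06
Gain = 20 log₁₀(2.0215e-06) ≈ -113.89 dB
∠T = (0°) − (45.00° + 26.57° + 2.86°) = -74.43°

ω = 2: -109.9 dB, -7.1°; ω = 25: -113.9 dB, -74.4°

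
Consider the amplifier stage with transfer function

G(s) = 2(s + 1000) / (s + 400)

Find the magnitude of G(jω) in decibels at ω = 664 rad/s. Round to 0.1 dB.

At s = jω = j664:
zero (s+1000): 1000 + j664 → |·| = √(1000²+664²) = √1440896 ≈ 1200.4, ∠ = arctan(664/1000) ≈ 33.58°
pole (s+400): 400 + j664 → |·| = √(400²+664²) = √600896 ≈ 775.17, ∠ = arctan(664/400) ≈ 58.93°
|G| = 2 · 1200.4 / 775.17 ≈ 3.0971
Gain = 20 log₁₀(3.0971) ≈ 9.82 dB

9.8 dB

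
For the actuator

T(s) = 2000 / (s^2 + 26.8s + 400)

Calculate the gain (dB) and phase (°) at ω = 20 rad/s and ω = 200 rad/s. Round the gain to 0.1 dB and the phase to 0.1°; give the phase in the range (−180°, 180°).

ω = 20: 11.4 dB, -90.0°; ω = 200: -26.0 dB, -172.3°

At s = jω = j20:
quadratic: (j20)² + 26.8·j20 + 400 = 0 + j536 → |·| ≈ 536, ∠ ≈ 90.00°
|T| = 2000 / 536 ≈ 3.7313
Gain = 20 log₁₀(3.7313) ≈ 11.44 dB
∠T = 0.00° − 90.00° = -90.00°

At s = jω = j200:
quadratic: (j200)² + 26.8·j200 + 400 = -39600 + j5360 → |·| ≈ 39961, ∠ ≈ 172.29°
|T| = 2000 / 39961 ≈ 0.050049
Gain = 20 log₁₀(0.050049) ≈ -26.01 dB
∠T = 0.00° − 172.29° = -172.29°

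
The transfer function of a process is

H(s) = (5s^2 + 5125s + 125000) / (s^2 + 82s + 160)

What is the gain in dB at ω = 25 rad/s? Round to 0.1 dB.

Substitute s = j25:
Numerator: 5(j25)^2 + 5125(j25) + 125000 = 121875 + j128125
Denominator: (j25)^2 + 82(j25) + 160 = -465 + j2050
|N| = √(121875² + 128125²) ≈ 1.7683e+05, ∠N ≈ 46.43°
|D| = √(465² + 2050²) ≈ 2102.1, ∠D ≈ 102.78°
|H| = 1.7683e+05 / 2102.1 ≈ 84.121
Gain = 20 log₁₀(84.121) ≈ 38.50 dB

38.5 dB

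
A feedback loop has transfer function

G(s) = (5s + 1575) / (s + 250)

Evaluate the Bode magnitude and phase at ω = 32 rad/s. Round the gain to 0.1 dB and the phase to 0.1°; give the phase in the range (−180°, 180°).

16.0 dB, -1.5°

Substitute s = j32:
Numerator: 5(j32) + 1575 = 1575 + j160
Denominator: (j32) + 250 = 250 + j32
|N| = √(1575² + 160²) ≈ 1583.1, ∠N ≈ 5.80°
|D| = √(250² + 32²) ≈ 252.04, ∠D ≈ 7.29°
|G| = 1583.1 / 252.04 ≈ 6.2811
Gain = 20 log₁₀(6.2811) ≈ 15.96 dB
∠G = 5.80° − 7.29° = -1.49°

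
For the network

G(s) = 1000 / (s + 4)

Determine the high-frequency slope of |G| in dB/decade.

-20 dB/decade

Each pole contributes −20 dB/decade at high frequency; each zero contributes +20 dB/decade.
Net: 0 zero(s) − 1 pole(s) → -20 dB/decade.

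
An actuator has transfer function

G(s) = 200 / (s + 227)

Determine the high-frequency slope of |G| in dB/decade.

Each pole contributes −20 dB/decade at high frequency; each zero contributes +20 dB/decade.
Net: 0 zero(s) − 1 pole(s) → -20 dB/decade.

-20 dB/decade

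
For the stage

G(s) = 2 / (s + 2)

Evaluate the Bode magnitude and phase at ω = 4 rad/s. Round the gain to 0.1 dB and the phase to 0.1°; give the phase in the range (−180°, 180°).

Substitute s = j4:
Numerator: 2 = 2 + j0
Denominator: (j4) + 2 = 2 + j4
|N| = √(2² + 0²) ≈ 2, ∠N ≈ 0.00°
|D| = √(2² + 4²) ≈ 4.4721, ∠D ≈ 63.43°
|G| = 2 / 4.4721 ≈ 0.44722
Gain = 20 log₁₀(0.44722) ≈ -6.99 dB
∠G = 0.00° − 63.43° = -63.43°

-7.0 dB, -63.4°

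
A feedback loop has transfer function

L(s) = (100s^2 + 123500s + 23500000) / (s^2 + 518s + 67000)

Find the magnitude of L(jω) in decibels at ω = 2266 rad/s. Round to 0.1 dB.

Substitute s = j2266:
Numerator: 100(j2266)^2 + 123500(j2266) + 23500000 = -489975600 + j279851000
Denominator: (j2266)^2 + 518(j2266) + 67000 = -5067756 + j1173788
|N| = √(489975600² + 279851000²) ≈ 5.6426e+08, ∠N ≈ 150.27°
|D| = √(5067756² + 1173788²) ≈ 5.2019e+06, ∠D ≈ 166.96°
|L| = 5.6426e+08 / 5.2019e+06 ≈ 108.47
Gain = 20 log₁₀(108.47) ≈ 40.71 dB

40.7 dB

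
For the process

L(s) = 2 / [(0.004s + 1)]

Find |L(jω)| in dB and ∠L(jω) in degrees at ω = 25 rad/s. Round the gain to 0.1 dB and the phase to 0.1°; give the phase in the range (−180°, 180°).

At ω = 25 rad/s:
pole (1 + j25·0.004) = 1 + j0.1 → |·| ≈ 1.005, ∠ ≈ 5.71°
|L| = 2 · 1 / (1.005) ≈ 1.99
Gain = 20 log₁₀(1.99) ≈ 5.98 dB
∠L = (0°) − (5.71°) = -5.71°

6.0 dB, -5.7°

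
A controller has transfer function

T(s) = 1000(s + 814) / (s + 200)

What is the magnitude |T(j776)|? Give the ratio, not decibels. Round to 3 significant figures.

At s = jω = j776:
zero (s+814): 814 + j776 → |·| = √(814²+776²) = √1264772 ≈ 1124.6, ∠ = arctan(776/814) ≈ 43.63°
pole (s+200): 200 + j776 → |·| = √(200²+776²) = √642176 ≈ 801.36, ∠ = arctan(776/200) ≈ 75.55°
|T| = 1000 · 1124.6 / 801.36 ≈ 1403.4

1.40e+03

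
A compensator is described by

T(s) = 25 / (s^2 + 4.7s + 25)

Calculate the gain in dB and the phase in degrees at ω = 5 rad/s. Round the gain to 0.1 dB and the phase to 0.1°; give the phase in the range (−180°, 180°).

At s = jω = j5:
quadratic: (j5)² + 4.7·j5 + 25 = 0 + j23.5 → |·| ≈ 23.5, ∠ ≈ 90.00°
|T| = 25 / 23.5 ≈ 1.0638
Gain = 20 log₁₀(1.0638) ≈ 0.54 dB
∠T = 0.00° − 90.00° = -90.00°

0.5 dB, -90.0°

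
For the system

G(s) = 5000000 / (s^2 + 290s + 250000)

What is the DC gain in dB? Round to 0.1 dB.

26.0 dB

G(0) = 5000000 / 250000 = 20
20 log₁₀(20) ≈ 26.02 dB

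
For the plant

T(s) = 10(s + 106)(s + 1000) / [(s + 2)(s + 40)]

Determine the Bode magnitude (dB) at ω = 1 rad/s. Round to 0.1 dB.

81.5 dB

At s = jω = j1:
zero (s+106): 106 + j1 → |·| = √(106²+1²) = √11237 ≈ 106, ∠ = arctan(1/106) ≈ 0.54°
zero (s+1000): 1000 + j1 → |·| = √(1000²+1²) = √1000001 ≈ 1000, ∠ = arctan(1/1000) ≈ 0.06°
pole (s+2): 2 + j1 → |·| = √(2²+1²) = √5 ≈ 2.2361, ∠ = arctan(1/2) ≈ 26.57°
pole (s+40): 40 + j1 → |·| = √(40²+1²) = √1601 ≈ 40.012, ∠ = arctan(1/40) ≈ 1.43°
|T| = 10 · 1.06e+05 / 89.471 ≈ 11847
Gain = 20 log₁₀(11847) ≈ 81.47 dB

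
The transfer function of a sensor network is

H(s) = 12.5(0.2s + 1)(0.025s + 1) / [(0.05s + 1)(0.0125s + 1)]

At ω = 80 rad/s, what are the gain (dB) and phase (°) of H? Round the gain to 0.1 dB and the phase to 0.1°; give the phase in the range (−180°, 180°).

At ω = 80 rad/s:
zero (1 + j80·0.2) = 1 + j16 → |·| ≈ 16.031, ∠ ≈ 86.42°
zero (1 + j80·0.025) = 1 + j2 → |·| ≈ 2.2361, ∠ ≈ 63.43°
pole (1 + j80·0.05) = 1 + j4 → |·| ≈ 4.1231, ∠ ≈ 75.96°
pole (1 + j80·0.0125) = 1 + j1 → |·| ≈ 1.4142, ∠ ≈ 45.00°
|H| = 12.5 · 16.031 · 2.2361 / (4.1231 · 1.4142) ≈ 76.847
Gain = 20 log₁₀(76.847) ≈ 37.71 dB
∠H = (86.42° + 63.43°) − (75.96° + 45.00°) = 28.89°

37.7 dB, 28.9°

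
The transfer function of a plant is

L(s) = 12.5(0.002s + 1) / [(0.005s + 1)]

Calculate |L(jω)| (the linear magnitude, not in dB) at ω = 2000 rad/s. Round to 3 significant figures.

5.13

At ω = 2000 rad/s:
zero (1 + j2000·0.002) = 1 + j4 → |·| ≈ 4.1231, ∠ ≈ 75.96°
pole (1 + j2000·0.005) = 1 + j10 → |·| ≈ 10.05, ∠ ≈ 84.29°
|L| = 12.5 · 4.1231 / (10.05) ≈ 5.1282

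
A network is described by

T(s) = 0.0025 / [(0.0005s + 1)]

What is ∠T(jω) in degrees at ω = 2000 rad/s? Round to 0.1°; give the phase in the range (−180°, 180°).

At ω = 2000 rad/s:
pole (1 + j2000·0.0005) = 1 + j1 → |·| ≈ 1.4142, ∠ ≈ 45.00°
∠T = (0°) − (45.00°) = -45.00°

-45.0°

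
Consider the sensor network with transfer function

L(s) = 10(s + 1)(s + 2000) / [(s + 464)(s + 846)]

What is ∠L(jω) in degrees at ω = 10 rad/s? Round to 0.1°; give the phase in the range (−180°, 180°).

At s = jω = j10:
zero (s+1): 1 + j10 → |·| = √(1²+10²) = √101 ≈ 10.05, ∠ = arctan(10/1) ≈ 84.29°
zero (s+2000): 2000 + j10 → |·| = √(2000²+10²) = √4000100 ≈ 2000, ∠ = arctan(10/2000) ≈ 0.29°
pole (s+464): 464 + j10 → |·| = √(464²+10²) = √215396 ≈ 464.11, ∠ = arctan(10/464) ≈ 1.23°
pole (s+846): 846 + j10 → |·| = √(846²+10²) = √715816 ≈ 846.06, ∠ = arctan(10/846) ≈ 0.68°
∠L = 84.58° − 1.91° = 82.67°

82.7°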